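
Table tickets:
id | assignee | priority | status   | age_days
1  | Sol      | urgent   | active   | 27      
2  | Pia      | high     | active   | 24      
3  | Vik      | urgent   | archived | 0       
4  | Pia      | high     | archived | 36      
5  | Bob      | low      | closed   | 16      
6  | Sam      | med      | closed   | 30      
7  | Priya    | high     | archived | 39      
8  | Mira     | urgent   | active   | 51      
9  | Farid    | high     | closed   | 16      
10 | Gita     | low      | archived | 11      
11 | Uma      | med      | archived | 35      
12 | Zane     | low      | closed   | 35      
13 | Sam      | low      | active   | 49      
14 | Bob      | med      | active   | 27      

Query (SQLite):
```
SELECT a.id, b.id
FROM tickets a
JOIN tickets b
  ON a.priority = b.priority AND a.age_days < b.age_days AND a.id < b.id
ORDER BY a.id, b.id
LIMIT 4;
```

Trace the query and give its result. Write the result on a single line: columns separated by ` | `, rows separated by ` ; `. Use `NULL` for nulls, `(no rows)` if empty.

Pairs (a,b) with same priority, a.age_days < b.age_days, a.id < b.id.
priority groups: high:{2,4,7,9} low:{5,10,12,13} med:{6,11,14} urgent:{1,3,8}
Ordered by (a.id, b.id); first 4.

1 | 8 ; 2 | 4 ; 2 | 7 ; 3 | 8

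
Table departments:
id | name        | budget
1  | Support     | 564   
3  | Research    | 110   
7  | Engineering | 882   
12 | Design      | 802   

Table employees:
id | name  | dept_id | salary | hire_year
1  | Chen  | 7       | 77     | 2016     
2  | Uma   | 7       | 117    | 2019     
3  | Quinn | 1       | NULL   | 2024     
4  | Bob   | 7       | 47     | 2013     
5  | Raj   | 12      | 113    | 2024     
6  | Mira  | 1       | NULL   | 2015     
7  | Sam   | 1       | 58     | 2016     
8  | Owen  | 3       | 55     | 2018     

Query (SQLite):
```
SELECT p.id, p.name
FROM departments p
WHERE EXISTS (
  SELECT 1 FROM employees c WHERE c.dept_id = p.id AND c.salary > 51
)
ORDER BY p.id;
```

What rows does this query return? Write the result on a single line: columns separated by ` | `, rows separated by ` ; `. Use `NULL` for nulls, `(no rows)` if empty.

1 | Support ; 3 | Research ; 7 | Engineering ; 12 | Design

For each departments row, check whether any employees with matching dept_id has salary > 51.
Keep rows where that is true.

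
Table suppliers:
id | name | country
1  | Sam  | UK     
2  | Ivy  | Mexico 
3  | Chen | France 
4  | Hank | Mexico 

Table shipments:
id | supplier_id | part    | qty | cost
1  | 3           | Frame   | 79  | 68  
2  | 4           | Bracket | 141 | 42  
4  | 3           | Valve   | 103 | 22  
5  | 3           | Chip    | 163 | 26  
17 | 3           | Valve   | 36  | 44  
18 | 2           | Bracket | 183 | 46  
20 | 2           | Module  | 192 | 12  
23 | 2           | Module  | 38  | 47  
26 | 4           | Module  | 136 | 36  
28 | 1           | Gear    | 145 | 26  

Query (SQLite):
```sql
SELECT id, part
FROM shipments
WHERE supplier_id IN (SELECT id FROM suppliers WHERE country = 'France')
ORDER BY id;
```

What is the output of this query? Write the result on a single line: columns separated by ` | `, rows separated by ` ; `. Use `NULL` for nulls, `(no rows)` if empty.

Inner query: suppliers.id where country = 'France'.
Outer: keep shipments rows whose supplier_id is in that set.
Inner query → {3}

1 | Frame ; 4 | Valve ; 5 | Chip ; 17 | Valve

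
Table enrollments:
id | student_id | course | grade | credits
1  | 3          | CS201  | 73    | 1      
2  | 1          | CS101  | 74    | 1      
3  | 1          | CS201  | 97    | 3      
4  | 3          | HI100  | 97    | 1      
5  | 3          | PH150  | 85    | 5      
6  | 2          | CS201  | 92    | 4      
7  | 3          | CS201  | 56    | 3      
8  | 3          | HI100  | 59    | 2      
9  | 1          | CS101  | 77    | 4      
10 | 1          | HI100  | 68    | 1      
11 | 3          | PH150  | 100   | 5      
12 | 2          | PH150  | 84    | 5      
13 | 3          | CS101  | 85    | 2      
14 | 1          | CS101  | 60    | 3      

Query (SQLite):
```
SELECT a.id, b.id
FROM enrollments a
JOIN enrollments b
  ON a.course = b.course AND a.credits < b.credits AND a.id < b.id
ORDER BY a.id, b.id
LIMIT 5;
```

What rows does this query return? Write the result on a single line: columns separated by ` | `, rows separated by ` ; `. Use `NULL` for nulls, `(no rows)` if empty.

1 | 3 ; 1 | 6 ; 1 | 7 ; 2 | 9 ; 2 | 13

Pairs (a,b) with same course, a.credits < b.credits, a.id < b.id.
course groups: CS101:{2,9,13,14} CS201:{1,3,6,7} HI100:{4,8,10} PH150:{5,11,12}
Ordered by (a.id, b.id); first 5.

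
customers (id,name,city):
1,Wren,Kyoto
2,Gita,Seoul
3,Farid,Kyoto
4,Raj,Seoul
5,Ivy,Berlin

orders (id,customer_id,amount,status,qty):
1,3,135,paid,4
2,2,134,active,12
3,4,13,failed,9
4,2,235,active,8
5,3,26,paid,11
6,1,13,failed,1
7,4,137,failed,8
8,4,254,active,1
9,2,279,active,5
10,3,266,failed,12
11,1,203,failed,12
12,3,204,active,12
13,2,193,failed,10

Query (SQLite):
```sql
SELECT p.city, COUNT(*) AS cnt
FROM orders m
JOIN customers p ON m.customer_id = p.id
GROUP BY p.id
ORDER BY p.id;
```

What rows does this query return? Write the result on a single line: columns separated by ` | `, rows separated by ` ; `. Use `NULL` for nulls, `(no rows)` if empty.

Join each orders row to its customers via customer_id.
Group joined rows by customers.id; compute COUNT(*) per group.
  1: ids {6, 11} → COUNT(*)=2
  2: ids {2, 4, 9, 13} → COUNT(*)=4
  3: ids {1, 5, 10, 12} → COUNT(*)=4
  4: ids {3, 7, 8} → COUNT(*)=3

Kyoto | 2 ; Seoul | 4 ; Kyoto | 4 ; Seoul | 3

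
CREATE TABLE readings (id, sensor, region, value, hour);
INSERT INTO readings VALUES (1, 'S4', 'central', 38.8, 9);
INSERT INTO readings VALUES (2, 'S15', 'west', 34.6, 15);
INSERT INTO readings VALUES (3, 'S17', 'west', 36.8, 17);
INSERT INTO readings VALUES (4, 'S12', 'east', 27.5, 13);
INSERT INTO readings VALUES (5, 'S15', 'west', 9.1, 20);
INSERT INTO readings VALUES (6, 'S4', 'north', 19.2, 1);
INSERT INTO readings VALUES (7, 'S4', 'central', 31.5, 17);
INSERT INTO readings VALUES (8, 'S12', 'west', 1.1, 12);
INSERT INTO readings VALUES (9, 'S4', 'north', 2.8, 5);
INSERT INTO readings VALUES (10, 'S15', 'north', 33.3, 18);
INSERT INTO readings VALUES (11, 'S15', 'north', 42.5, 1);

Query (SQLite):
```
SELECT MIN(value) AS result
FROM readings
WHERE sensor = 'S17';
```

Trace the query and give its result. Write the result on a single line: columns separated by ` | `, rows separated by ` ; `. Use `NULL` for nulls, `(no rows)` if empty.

36.8

Rows where sensor='S17' → value values: [36.8].
MIN of non-NULL values = 36.8.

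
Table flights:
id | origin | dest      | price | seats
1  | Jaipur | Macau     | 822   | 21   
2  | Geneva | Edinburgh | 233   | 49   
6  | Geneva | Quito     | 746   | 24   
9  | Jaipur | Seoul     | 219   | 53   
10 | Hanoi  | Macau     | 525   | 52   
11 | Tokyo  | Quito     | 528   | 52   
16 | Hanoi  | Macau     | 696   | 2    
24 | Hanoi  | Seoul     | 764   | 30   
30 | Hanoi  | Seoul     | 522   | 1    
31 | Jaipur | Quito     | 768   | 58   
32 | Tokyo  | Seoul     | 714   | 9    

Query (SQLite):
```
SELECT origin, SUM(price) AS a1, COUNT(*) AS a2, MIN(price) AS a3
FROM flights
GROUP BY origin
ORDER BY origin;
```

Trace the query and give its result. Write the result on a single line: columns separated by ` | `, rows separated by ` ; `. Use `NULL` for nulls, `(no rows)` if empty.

Group flights by origin.
Per group compute: SUM(price), COUNT(*), MIN(price).
  Geneva: ids {2, 6} → SUM(price)=979, COUNT(*)=2, MIN(price)=233
  Hanoi: ids {10, 16, 24, 30} → SUM(price)=2507, COUNT(*)=4, MIN(price)=522
  Jaipur: ids {1, 9, 31} → SUM(price)=1809, COUNT(*)=3, MIN(price)=219
  Tokyo: ids {11, 32} → SUM(price)=1242, COUNT(*)=2, MIN(price)=528

Geneva | 979 | 2 | 233 ; Hanoi | 2507 | 4 | 522 ; Jaipur | 1809 | 3 | 219 ; Tokyo | 1242 | 2 | 528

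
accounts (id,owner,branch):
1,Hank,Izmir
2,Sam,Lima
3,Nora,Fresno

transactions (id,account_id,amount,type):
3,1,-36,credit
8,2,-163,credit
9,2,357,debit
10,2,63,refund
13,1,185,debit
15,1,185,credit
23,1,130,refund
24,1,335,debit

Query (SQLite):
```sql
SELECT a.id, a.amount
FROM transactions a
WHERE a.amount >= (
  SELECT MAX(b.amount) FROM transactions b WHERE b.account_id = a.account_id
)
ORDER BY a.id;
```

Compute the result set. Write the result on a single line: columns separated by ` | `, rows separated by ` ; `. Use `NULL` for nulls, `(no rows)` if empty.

9 | 357 ; 24 | 335

For each transactions row a, compute MAX(amount) over rows sharing a.account_id.
Keep row a if a.amount >= that per-group MAX.
  account_id=1: MAX(amount) = 335
  account_id=2: MAX(amount) = 357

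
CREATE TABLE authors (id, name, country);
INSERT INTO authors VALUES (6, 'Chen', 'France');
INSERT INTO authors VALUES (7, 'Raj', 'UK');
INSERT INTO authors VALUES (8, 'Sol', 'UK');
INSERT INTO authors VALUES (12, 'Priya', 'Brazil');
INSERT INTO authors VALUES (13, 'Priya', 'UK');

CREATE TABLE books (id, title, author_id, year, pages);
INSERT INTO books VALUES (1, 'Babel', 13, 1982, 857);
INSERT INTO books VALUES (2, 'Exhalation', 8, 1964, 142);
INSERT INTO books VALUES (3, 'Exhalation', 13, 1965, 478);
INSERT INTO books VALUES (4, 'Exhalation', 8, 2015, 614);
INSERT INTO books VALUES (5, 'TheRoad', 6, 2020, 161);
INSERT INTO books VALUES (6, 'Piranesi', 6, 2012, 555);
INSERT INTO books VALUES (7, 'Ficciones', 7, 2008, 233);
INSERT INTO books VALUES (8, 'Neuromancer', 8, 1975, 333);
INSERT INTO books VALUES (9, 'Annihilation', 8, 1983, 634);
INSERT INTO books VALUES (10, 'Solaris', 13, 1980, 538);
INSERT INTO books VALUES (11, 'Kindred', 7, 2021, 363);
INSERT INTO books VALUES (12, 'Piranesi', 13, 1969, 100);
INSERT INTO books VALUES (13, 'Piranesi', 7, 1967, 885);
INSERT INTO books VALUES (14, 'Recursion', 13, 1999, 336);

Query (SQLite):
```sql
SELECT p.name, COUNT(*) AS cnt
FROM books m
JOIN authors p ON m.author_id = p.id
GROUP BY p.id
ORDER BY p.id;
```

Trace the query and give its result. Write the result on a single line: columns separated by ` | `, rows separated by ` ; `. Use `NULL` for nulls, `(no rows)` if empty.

Chen | 2 ; Raj | 3 ; Sol | 4 ; Priya | 5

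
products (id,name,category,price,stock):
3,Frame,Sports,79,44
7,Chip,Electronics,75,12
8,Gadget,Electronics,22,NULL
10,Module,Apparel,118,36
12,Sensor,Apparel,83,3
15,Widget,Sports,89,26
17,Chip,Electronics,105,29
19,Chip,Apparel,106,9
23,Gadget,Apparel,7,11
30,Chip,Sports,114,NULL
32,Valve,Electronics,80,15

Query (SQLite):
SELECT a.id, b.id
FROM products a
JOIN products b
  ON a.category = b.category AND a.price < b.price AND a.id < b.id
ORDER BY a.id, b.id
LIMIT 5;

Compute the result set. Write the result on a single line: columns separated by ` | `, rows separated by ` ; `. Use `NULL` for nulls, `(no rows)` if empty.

3 | 15 ; 3 | 30 ; 7 | 17 ; 7 | 32 ; 8 | 17

Pairs (a,b) with same category, a.price < b.price, a.id < b.id.
category groups: Apparel:{10,12,19,23} Electronics:{7,8,17,32} Sports:{3,15,30}
Ordered by (a.id, b.id); first 5.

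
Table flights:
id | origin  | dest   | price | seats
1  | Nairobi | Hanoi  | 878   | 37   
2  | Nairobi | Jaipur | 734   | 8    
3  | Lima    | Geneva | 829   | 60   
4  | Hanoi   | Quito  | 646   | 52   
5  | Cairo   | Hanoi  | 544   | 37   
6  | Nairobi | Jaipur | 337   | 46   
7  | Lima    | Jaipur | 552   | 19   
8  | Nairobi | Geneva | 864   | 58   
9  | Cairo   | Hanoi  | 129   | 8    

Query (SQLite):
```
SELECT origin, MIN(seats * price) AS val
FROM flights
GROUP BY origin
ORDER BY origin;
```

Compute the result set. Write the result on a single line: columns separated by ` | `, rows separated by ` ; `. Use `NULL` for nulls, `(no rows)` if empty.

For each row compute seats * price.
Group by origin; take MIN of the expression per group.
  Cairo: ids {5, 9} → MIN(seats * price)=1032
  Hanoi: ids {4} → MIN(seats * price)=33592
  Lima: ids {3, 7} → MIN(seats * price)=10488
  Nairobi: ids {1, 2, 6, 8} → MIN(seats * price)=5872

Cairo | 1032 ; Hanoi | 33592 ; Lima | 10488 ; Nairobi | 5872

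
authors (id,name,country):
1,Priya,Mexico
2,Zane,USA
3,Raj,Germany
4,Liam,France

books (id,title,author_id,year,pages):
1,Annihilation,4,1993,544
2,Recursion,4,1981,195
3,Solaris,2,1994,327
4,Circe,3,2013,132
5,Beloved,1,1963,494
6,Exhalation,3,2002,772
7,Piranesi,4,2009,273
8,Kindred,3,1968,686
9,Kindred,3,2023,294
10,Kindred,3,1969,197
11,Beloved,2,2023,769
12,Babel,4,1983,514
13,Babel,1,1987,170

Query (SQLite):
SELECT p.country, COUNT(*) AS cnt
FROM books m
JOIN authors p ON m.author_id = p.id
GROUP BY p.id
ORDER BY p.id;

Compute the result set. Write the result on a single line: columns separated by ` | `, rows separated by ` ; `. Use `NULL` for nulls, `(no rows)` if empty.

Mexico | 2 ; USA | 2 ; Germany | 5 ; France | 4

Join each books row to its authors via author_id.
Group joined rows by authors.id; compute COUNT(*) per group.
  1: ids {5, 13} → COUNT(*)=2
  2: ids {3, 11} → COUNT(*)=2
  3: ids {4, 6, 8, 9, 10} → COUNT(*)=5
  4: ids {1, 2, 7, 12} → COUNT(*)=4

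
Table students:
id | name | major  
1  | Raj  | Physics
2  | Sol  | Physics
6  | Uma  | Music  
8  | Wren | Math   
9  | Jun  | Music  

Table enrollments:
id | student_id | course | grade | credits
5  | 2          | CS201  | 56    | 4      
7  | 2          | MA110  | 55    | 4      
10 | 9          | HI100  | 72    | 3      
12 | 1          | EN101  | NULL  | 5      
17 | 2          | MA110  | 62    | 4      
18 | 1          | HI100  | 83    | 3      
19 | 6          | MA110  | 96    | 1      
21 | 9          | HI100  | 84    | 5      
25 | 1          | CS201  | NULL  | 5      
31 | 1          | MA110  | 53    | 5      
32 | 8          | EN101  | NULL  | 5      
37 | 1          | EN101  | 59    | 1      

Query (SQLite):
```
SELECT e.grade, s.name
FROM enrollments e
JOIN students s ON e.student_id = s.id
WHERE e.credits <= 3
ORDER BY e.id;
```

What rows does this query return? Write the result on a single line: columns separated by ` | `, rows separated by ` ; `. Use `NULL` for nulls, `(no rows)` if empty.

72 | Jun ; 83 | Raj ; 96 | Uma ; 59 | Raj

Each enrollments row matches the students row where student_id = students.id.
Then keep rows with e.credits <= 3.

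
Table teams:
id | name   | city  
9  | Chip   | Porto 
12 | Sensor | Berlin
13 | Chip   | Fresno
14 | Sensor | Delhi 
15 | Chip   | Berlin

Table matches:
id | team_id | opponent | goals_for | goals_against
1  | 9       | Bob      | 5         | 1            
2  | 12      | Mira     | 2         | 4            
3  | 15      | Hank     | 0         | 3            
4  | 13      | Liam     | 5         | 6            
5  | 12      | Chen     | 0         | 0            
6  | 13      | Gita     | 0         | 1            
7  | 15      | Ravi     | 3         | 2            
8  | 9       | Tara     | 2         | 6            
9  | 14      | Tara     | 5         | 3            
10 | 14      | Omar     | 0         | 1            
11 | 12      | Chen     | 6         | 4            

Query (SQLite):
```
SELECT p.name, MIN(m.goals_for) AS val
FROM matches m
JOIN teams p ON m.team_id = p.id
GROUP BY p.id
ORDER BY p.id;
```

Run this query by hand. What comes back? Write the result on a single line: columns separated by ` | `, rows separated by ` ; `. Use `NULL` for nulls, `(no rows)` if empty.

Chip | 2 ; Sensor | 0 ; Chip | 0 ; Sensor | 0 ; Chip | 0

Join each matches row to its teams via team_id.
Group joined rows by teams.id; compute MIN(m.goals_for) per group.
  9: ids {1, 8} → MIN(m.goals_for)=2
  12: ids {2, 5, 11} → MIN(m.goals_for)=0
  13: ids {4, 6} → MIN(m.goals_for)=0
  14: ids {9, 10} → MIN(m.goals_for)=0
  15: ids {3, 7} → MIN(m.goals_for)=0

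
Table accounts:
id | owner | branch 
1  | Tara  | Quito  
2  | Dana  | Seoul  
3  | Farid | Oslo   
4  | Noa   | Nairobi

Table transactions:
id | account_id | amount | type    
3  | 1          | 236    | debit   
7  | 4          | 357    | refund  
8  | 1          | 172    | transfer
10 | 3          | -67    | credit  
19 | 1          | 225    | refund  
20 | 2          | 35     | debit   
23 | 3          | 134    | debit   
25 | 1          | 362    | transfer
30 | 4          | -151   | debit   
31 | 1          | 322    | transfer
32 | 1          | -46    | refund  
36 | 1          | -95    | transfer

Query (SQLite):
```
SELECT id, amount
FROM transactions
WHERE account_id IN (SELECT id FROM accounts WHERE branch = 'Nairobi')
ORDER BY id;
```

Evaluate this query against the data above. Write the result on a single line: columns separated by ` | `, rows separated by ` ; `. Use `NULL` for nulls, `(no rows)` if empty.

7 | 357 ; 30 | -151

Inner query: accounts.id where branch = 'Nairobi'.
Outer: keep transactions rows whose account_id is in that set.
Inner query → {4}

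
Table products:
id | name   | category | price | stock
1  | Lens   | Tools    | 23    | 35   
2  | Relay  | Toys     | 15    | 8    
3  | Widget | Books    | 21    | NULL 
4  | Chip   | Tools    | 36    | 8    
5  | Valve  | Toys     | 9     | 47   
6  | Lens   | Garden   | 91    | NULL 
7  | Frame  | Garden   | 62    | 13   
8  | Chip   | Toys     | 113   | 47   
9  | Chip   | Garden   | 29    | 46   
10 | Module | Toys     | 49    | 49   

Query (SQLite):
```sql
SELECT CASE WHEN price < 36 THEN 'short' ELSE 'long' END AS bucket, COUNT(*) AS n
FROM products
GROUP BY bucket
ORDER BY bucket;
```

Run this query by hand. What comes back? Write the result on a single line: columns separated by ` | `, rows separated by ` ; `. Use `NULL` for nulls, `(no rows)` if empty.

long | 5 ; short | 5

Bucket rows by price < 36 → 'short' else 'long'; count each bucket.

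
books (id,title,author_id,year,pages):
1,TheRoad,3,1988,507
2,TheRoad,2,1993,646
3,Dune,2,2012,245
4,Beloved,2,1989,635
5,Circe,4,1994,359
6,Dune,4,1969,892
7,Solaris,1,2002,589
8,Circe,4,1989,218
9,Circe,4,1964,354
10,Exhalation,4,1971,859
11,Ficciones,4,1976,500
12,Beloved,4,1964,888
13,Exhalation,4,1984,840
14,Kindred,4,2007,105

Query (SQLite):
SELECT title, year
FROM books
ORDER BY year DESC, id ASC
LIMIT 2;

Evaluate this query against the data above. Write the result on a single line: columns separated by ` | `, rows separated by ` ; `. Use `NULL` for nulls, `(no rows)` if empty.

Sort by year desc, tiebreak id asc: (2012, id=3), (2007, id=14), (2002, id=7), (1994, id=5), (1993, id=2) …. Take first 2.

Dune | 2012 ; Kindred | 2007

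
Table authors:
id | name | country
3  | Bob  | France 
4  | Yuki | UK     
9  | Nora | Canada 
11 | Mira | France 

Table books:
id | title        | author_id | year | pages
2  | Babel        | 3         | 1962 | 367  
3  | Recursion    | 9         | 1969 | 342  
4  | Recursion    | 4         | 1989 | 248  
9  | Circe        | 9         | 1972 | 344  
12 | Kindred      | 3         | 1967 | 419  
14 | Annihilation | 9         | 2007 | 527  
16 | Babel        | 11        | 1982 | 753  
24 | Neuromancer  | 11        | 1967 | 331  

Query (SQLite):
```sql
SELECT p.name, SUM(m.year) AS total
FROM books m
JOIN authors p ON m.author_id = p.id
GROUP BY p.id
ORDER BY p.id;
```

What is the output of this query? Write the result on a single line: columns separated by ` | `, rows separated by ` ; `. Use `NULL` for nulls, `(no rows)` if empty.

Bob | 3929 ; Yuki | 1989 ; Nora | 5948 ; Mira | 3949

Join each books row to its authors via author_id.
Group joined rows by authors.id; compute SUM(m.year) per group.
  3: ids {2, 12} → SUM(m.year)=3929
  4: ids {4} → SUM(m.year)=1989
  9: ids {3, 9, 14} → SUM(m.year)=5948
  11: ids {16, 24} → SUM(m.year)=3949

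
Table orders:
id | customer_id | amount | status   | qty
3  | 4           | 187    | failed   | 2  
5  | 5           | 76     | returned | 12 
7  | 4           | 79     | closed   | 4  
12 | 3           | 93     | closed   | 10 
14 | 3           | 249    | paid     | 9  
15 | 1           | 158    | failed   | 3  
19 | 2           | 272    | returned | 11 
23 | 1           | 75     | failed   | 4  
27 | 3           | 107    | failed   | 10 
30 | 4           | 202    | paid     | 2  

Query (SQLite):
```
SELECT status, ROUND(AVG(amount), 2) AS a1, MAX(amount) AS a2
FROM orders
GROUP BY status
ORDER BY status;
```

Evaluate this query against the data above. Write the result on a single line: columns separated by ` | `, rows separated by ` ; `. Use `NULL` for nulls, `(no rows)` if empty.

closed | 86 | 93 ; failed | 131.75 | 187 ; paid | 225.5 | 249 ; returned | 174 | 272

Group orders by status.
Per group compute: ROUND(AVG(amount), 2), MAX(amount).
  closed: ids {7, 12} → ROUND(AVG(amount), 2)=86, MAX(amount)=93
  failed: ids {3, 15, 23, 27} → ROUND(AVG(amount), 2)=131.75, MAX(amount)=187
  paid: ids {14, 30} → ROUND(AVG(amount), 2)=225.5, MAX(amount)=249
  returned: ids {5, 19} → ROUND(AVG(amount), 2)=174, MAX(amount)=272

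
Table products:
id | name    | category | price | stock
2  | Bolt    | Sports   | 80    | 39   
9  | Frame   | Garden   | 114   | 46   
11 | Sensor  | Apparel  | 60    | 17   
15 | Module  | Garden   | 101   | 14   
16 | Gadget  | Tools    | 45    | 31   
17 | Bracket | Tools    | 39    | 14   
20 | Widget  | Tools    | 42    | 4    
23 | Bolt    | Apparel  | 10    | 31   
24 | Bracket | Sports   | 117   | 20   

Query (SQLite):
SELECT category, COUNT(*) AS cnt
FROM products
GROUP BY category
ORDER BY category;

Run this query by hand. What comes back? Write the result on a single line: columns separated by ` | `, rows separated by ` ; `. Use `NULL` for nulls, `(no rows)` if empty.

Partition products by category; compute COUNT(*) within each group.
  Apparel: ids {11, 23} → COUNT(*)=2
  Garden: ids {9, 15} → COUNT(*)=2
  Sports: ids {2, 24} → COUNT(*)=2
  Tools: ids {16, 17, 20} → COUNT(*)=3

Apparel | 2 ; Garden | 2 ; Sports | 2 ; Tools | 3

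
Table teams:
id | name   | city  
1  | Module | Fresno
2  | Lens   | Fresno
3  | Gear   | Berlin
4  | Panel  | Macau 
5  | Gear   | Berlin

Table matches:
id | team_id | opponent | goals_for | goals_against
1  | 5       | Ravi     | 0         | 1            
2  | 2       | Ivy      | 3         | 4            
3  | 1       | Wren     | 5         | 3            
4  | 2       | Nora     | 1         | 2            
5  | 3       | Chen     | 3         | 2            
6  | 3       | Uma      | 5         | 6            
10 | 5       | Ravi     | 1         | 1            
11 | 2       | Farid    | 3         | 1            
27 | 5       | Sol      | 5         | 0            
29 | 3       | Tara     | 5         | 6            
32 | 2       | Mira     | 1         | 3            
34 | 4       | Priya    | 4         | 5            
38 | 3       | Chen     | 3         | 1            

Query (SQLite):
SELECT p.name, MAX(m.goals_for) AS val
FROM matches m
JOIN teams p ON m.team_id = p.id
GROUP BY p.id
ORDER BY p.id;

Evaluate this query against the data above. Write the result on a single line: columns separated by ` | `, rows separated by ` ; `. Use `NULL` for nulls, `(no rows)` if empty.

Join each matches row to its teams via team_id.
Group joined rows by teams.id; compute MAX(m.goals_for) per group.
  1: ids {3} → MAX(m.goals_for)=5
  2: ids {2, 4, 11, 32} → MAX(m.goals_for)=3
  3: ids {5, 6, 29, 38} → MAX(m.goals_for)=5
  4: ids {34} → MAX(m.goals_for)=4
  5: ids {1, 10, 27} → MAX(m.goals_for)=5

Module | 5 ; Lens | 3 ; Gear | 5 ; Panel | 4 ; Gear | 5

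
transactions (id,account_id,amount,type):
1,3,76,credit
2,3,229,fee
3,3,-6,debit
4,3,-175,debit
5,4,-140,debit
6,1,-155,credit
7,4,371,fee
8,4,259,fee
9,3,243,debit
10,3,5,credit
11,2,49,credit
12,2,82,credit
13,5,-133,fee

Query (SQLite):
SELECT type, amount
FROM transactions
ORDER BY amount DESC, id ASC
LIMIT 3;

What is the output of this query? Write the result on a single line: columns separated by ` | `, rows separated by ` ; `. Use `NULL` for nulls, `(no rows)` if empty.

Sort by amount desc, tiebreak id asc: (371, id=7), (259, id=8), (243, id=9), (229, id=2), (82, id=12), (76, id=1) …. Take first 3.

fee | 371 ; fee | 259 ; debit | 243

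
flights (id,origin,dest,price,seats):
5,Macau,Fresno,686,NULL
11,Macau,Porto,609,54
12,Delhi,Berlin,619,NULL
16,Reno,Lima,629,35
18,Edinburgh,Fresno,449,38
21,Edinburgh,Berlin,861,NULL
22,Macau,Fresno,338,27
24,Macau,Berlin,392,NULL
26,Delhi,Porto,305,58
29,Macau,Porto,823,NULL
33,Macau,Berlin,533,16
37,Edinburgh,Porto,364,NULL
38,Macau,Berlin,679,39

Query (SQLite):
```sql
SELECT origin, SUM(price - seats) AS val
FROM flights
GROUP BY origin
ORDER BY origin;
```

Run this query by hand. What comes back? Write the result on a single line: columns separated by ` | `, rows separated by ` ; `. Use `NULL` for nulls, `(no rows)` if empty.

Delhi | 247 ; Edinburgh | 411 ; Macau | 2023 ; Reno | 594

For each row compute price - seats.
Group by origin; take SUM of the expression per group.
  Delhi: ids {12, 26} → SUM(price - seats)=247
  Edinburgh: ids {18, 21, 37} → SUM(price - seats)=411
  Macau: ids {5, 11, 22, 24, 29, 33, 38} → SUM(price - seats)=2023
  Reno: ids {16} → SUM(price - seats)=594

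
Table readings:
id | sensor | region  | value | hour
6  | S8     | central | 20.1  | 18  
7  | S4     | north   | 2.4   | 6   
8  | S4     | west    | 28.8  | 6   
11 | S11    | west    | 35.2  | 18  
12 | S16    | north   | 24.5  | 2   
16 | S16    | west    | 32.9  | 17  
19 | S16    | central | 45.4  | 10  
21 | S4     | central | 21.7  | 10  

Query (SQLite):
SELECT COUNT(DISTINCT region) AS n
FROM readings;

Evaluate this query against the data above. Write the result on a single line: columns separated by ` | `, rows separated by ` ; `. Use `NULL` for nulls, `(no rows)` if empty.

Count distinct non-NULL region values.

3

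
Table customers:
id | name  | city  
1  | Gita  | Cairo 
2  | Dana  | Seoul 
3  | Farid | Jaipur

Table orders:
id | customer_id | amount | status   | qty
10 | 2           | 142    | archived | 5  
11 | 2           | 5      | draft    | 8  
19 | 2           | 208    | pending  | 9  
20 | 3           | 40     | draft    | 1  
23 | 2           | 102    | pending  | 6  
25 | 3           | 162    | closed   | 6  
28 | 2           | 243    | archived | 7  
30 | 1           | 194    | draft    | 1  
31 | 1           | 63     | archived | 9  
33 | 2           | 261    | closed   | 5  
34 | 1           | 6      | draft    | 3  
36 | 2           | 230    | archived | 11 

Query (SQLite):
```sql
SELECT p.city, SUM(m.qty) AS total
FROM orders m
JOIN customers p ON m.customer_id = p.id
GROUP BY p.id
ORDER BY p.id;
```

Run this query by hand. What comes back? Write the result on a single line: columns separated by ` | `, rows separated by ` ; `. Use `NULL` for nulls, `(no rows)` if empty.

Cairo | 13 ; Seoul | 51 ; Jaipur | 7

Join each orders row to its customers via customer_id.
Group joined rows by customers.id; compute SUM(m.qty) per group.
  1: ids {30, 31, 34} → SUM(m.qty)=13
  2: ids {10, 11, 19, 23, 28, 33, 36} → SUM(m.qty)=51
  3: ids {20, 25} → SUM(m.qty)=7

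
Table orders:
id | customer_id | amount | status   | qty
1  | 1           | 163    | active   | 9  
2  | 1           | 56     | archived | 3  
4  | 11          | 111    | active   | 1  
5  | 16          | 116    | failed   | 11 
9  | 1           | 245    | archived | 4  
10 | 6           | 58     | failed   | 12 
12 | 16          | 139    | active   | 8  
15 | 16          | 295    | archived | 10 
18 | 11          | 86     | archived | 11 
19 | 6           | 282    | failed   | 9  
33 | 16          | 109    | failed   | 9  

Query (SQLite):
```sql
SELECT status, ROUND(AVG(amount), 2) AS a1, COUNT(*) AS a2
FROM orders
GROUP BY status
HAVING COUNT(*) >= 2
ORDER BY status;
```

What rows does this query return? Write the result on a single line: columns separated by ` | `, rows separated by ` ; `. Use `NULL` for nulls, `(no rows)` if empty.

Group orders by status.
Per group compute: ROUND(AVG(amount), 2), COUNT(*).
HAVING: drop groups with fewer than 2 rows.
  active: ids {1, 4, 12} → ROUND(AVG(amount), 2)=137.67, COUNT(*)=3
  archived: ids {2, 9, 15, 18} → ROUND(AVG(amount), 2)=170.5, COUNT(*)=4
  failed: ids {5, 10, 19, 33} → ROUND(AVG(amount), 2)=141.25, COUNT(*)=4

active | 137.67 | 3 ; archived | 170.5 | 4 ; failed | 141.25 | 4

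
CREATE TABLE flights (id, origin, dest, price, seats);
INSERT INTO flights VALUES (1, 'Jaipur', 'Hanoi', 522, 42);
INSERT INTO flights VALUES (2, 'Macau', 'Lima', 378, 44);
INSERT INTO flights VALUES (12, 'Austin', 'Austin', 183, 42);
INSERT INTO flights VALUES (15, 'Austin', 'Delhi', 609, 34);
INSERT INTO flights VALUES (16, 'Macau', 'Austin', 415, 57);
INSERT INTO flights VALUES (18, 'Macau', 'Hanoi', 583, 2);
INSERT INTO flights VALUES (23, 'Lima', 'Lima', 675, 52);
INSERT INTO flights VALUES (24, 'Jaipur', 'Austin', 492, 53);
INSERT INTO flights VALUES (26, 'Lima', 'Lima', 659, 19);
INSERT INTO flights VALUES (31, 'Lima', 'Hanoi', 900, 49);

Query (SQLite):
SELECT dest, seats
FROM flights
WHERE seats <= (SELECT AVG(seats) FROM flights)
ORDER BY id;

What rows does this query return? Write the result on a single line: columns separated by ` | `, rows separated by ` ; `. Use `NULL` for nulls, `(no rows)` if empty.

Delhi | 34 ; Hanoi | 2 ; Lima | 19

Scalar subquery: AVG(seats) over all flights rows = 39.4.
Keep rows where seats <= that value.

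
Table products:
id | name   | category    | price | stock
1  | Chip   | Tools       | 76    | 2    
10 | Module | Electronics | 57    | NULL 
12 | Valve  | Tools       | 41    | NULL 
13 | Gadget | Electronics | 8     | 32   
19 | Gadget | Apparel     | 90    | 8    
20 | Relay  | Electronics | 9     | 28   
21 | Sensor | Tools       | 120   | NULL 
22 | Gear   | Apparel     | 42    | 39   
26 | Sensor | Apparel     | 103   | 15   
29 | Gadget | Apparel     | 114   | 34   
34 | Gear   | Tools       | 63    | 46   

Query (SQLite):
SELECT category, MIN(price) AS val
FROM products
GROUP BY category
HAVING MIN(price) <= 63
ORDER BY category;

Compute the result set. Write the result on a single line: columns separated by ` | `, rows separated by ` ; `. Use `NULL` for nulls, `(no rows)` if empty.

Partition products by category; compute MIN(price) within each group.
HAVING: keep groups where MIN(price) <= 63.
  Apparel: ids {19, 22, 26, 29} → MIN(price)=42
  Electronics: ids {10, 13, 20} → MIN(price)=8
  Tools: ids {1, 12, 21, 34} → MIN(price)=41

Apparel | 42 ; Electronics | 8 ; Tools | 41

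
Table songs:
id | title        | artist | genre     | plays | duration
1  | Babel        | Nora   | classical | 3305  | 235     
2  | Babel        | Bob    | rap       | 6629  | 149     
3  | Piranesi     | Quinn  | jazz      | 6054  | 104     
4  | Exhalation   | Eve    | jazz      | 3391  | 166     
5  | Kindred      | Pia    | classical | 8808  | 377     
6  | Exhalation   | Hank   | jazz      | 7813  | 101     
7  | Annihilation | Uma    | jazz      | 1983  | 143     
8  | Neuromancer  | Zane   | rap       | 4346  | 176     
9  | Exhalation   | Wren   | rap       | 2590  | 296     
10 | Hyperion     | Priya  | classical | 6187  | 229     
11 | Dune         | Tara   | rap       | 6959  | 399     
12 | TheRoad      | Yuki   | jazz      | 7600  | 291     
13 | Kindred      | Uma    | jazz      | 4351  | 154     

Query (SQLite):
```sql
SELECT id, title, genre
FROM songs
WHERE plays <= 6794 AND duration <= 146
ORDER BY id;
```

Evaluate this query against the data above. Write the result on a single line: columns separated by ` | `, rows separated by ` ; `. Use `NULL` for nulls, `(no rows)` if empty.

3 | Piranesi | jazz ; 7 | Annihilation | jazz

plays <= 6794: ids {1, 2, 3, 4, 7, 8, 9, 10, 13}
duration <= 146: ids {3, 6, 7}
Combine with AND.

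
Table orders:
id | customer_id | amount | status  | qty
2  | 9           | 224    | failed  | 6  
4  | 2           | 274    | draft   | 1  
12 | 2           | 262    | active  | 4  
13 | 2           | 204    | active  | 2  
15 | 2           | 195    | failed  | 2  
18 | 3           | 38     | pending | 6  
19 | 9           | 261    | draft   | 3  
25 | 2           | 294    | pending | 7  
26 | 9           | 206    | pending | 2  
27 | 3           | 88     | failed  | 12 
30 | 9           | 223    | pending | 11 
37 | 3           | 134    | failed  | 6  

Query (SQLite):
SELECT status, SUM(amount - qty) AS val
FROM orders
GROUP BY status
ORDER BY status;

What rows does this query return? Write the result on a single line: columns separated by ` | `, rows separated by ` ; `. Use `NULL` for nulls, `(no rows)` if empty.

For each row compute amount - qty.
Group by status; take SUM of the expression per group.
  active: ids {12, 13} → SUM(amount - qty)=460
  draft: ids {4, 19} → SUM(amount - qty)=531
  failed: ids {2, 15, 27, 37} → SUM(amount - qty)=615
  pending: ids {18, 25, 26, 30} → SUM(amount - qty)=735

active | 460 ; draft | 531 ; failed | 615 ; pending | 735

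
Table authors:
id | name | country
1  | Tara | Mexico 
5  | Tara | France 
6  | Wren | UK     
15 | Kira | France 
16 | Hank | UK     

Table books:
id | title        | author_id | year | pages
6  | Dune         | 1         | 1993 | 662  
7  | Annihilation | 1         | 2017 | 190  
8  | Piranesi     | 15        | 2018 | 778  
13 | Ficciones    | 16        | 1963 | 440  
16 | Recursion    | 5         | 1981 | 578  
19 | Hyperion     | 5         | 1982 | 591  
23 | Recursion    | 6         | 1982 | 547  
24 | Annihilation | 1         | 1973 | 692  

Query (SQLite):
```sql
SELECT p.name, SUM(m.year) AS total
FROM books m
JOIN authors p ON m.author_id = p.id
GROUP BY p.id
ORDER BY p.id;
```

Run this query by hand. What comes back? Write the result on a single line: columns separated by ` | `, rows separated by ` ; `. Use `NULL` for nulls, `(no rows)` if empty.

Tara | 5983 ; Tara | 3963 ; Wren | 1982 ; Kira | 2018 ; Hank | 1963

Join each books row to its authors via author_id.
Group joined rows by authors.id; compute SUM(m.year) per group.
  1: ids {6, 7, 24} → SUM(m.year)=5983
  5: ids {16, 19} → SUM(m.year)=3963
  6: ids {23} → SUM(m.year)=1982
  15: ids {8} → SUM(m.year)=2018
  16: ids {13} → SUM(m.year)=1963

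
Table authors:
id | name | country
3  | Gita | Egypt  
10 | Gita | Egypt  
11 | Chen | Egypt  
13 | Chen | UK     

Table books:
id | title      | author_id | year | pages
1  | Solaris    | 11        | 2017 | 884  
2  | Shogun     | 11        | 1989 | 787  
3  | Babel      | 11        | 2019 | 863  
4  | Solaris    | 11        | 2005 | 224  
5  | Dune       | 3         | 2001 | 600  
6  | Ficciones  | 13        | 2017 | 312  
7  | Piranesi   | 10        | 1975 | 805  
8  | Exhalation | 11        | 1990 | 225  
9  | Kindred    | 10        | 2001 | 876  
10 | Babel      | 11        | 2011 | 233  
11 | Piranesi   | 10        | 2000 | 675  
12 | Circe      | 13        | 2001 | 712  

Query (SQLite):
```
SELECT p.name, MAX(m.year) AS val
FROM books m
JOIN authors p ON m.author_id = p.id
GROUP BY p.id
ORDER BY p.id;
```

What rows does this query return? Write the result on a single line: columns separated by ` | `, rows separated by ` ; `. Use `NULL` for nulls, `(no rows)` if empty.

Gita | 2001 ; Gita | 2001 ; Chen | 2019 ; Chen | 2017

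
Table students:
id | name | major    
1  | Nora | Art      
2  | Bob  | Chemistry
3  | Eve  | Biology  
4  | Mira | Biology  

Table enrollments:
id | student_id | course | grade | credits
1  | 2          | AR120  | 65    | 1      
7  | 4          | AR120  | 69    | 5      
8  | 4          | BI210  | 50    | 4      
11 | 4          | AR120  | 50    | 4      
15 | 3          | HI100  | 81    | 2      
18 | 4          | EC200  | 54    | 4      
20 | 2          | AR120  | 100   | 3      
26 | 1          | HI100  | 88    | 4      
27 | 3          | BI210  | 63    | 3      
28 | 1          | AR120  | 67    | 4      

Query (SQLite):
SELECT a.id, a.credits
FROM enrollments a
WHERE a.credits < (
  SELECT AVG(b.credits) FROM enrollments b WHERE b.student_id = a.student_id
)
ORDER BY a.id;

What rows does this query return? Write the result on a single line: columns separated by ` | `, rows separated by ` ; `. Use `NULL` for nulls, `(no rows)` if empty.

1 | 1 ; 8 | 4 ; 11 | 4 ; 15 | 2 ; 18 | 4

For each enrollments row a, compute AVG(credits) over rows sharing a.student_id.
Keep row a if a.credits < that per-group AVG.
  student_id=1: AVG(credits) = 4.0
  student_id=2: AVG(credits) = 2.0
  student_id=3: AVG(credits) = 2.5
  student_id=4: AVG(credits) = 4.25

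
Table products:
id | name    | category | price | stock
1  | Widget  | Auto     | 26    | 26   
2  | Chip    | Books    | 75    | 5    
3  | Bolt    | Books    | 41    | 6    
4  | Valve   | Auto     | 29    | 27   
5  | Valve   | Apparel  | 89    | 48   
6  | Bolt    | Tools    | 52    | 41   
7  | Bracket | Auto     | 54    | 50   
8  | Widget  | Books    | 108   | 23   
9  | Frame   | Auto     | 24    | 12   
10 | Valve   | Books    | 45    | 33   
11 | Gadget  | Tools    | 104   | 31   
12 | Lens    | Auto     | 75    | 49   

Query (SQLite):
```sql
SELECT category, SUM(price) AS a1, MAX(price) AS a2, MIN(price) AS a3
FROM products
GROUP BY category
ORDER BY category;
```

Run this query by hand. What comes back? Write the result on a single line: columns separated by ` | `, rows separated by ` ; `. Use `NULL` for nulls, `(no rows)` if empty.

Group products by category.
Per group compute: SUM(price), MAX(price), MIN(price).
  Apparel: ids {5} → SUM(price)=89, MAX(price)=89, MIN(price)=89
  Auto: ids {1, 4, 7, 9, 12} → SUM(price)=208, MAX(price)=75, MIN(price)=24
  Books: ids {2, 3, 8, 10} → SUM(price)=269, MAX(price)=108, MIN(price)=41
  Tools: ids {6, 11} → SUM(price)=156, MAX(price)=104, MIN(price)=52

Apparel | 89 | 89 | 89 ; Auto | 208 | 75 | 24 ; Books | 269 | 108 | 41 ; Tools | 156 | 104 | 52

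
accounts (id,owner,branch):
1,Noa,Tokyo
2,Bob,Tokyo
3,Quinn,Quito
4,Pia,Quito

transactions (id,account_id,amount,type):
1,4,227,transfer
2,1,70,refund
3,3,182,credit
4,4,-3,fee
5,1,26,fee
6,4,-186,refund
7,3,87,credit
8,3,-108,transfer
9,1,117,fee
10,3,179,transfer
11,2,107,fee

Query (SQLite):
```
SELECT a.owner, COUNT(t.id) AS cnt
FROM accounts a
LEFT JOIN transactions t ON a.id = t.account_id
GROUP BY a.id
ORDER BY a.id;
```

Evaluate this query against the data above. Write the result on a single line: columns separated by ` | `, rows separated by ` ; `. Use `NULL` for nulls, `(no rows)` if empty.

Noa | 3 ; Bob | 1 ; Quinn | 4 ; Pia | 3

LEFT JOIN keeps every accounts row; unmatched ones get NULL for transactions columns.
Group by accounts.id and compute COUNT(t.id). COUNT(col) of an all-NULL group is 0.
  1: ids {2, 5, 9} → COUNT(t.id)=3
  2: ids {11} → COUNT(t.id)=1
  3: ids {3, 7, 8, 10} → COUNT(t.id)=4
  4: ids {1, 4, 6} → COUNT(t.id)=3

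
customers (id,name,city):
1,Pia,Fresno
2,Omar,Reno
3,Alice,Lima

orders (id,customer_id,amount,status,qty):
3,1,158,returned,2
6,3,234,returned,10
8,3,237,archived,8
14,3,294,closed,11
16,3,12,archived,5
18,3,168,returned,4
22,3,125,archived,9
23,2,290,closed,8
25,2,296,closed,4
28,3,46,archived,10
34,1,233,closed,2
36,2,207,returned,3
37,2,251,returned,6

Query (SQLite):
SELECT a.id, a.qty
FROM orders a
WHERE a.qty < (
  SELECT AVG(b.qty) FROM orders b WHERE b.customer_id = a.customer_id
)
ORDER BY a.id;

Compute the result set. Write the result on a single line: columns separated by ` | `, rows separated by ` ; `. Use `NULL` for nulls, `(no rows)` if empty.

8 | 8 ; 16 | 5 ; 18 | 4 ; 25 | 4 ; 36 | 3

For each orders row a, compute AVG(qty) over rows sharing a.customer_id.
Keep row a if a.qty < that per-group AVG.
  customer_id=1: AVG(qty) = 2.0
  customer_id=2: AVG(qty) = 5.25
  customer_id=3: AVG(qty) = 8.142857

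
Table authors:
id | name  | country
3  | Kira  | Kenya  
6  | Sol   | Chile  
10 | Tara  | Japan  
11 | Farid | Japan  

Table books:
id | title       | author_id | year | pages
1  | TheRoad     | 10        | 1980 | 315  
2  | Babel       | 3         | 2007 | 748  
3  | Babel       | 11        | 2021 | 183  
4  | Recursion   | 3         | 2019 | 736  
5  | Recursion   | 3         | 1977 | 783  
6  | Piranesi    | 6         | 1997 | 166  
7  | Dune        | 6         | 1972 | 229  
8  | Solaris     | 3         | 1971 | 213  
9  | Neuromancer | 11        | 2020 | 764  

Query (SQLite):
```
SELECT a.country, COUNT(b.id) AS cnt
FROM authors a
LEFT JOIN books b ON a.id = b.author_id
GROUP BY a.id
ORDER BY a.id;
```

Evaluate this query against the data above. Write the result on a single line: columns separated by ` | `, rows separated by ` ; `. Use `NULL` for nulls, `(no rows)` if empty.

LEFT JOIN keeps every authors row; unmatched ones get NULL for books columns.
Group by authors.id and compute COUNT(b.id). COUNT(col) of an all-NULL group is 0.
  3: ids {2, 4, 5, 8} → COUNT(b.id)=4
  6: ids {6, 7} → COUNT(b.id)=2
  10: ids {1} → COUNT(b.id)=1
  11: ids {3, 9} → COUNT(b.id)=2

Kenya | 4 ; Chile | 2 ; Japan | 1 ; Japan | 2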